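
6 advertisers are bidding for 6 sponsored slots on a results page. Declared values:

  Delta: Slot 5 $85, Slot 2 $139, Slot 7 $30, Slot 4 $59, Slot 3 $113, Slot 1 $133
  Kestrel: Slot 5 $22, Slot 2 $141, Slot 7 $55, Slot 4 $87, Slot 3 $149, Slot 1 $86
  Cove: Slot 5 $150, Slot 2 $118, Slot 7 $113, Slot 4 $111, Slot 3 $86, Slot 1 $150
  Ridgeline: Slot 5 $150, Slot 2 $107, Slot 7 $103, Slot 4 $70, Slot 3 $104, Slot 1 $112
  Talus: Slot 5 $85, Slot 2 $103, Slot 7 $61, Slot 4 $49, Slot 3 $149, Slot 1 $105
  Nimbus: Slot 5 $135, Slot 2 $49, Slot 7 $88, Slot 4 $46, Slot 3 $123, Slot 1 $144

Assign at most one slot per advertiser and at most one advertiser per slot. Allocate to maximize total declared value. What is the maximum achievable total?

Maximum total: $782

Optimal: Delta→Slot 2 ($139), Kestrel→Slot 4 ($87), Cove→Slot 7 ($113), Ridgeline→Slot 5 ($150), Talus→Slot 3 ($149), Nimbus→Slot 1 ($144) — total 139+87+113+150+149+144 = $782.
Max-entry greedy (repeatedly take the single best remaining cell) gives $734, worse by 48.
Next-best assignment: Delta→Slot 2, Kestrel→Slot 4, Cove→Slot 5, Ridgeline→Slot 7, Talus→Slot 3, Nimbus→Slot 1 = $772.
Every other assignment is strictly worse.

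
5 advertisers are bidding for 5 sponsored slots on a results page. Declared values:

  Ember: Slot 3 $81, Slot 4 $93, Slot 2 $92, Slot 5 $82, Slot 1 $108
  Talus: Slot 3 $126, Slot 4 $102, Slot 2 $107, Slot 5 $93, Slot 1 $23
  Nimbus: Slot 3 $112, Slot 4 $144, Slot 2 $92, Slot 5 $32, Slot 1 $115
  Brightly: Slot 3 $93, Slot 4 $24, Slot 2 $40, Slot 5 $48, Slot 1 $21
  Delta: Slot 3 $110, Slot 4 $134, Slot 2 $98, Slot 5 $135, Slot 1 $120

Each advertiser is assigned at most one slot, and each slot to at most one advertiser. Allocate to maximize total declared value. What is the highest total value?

Max total: $587

Optimal: Ember→Slot 1 ($108), Talus→Slot 2 ($107), Nimbus→Slot 4 ($144), Brightly→Slot 3 ($93), Delta→Slot 5 ($135) — total 108+107+144+93+135 = $587.
Row-greedy (each advertiser in turn takes its best remaining slot) gives $524, worse by 63.
Next-best assignment: Ember→Slot 1, Talus→Slot 3, Nimbus→Slot 4, Brightly→Slot 2, Delta→Slot 5 = $553.
Swapping Ember↔Nimbus (Ember→Slot 4 $93, Nimbus→Slot 1 $115) loses 44.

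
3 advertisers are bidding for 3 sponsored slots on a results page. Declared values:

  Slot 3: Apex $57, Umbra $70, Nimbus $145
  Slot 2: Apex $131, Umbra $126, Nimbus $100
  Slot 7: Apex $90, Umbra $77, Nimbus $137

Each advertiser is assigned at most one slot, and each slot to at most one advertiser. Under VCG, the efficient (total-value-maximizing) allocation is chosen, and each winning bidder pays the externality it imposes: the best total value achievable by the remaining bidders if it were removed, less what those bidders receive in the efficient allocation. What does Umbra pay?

Umbra pays $41.

Efficient allocation: Apex→Slot 7 ($90), Umbra→Slot 2 ($126), Nimbus→Slot 3 ($145); total welfare W = $361.
Umbra receives Slot 2 at value $126, so the others get W − 126 = $235.
Without Umbra: best allocation of the remaining 2 bidders over all 3 slots is Apex→Slot 2 ($131), Nimbus→Slot 3 ($145), total $276.
VCG payment = (others' best without Umbra) − (others' welfare with Umbra) = 276 − 235 = $41.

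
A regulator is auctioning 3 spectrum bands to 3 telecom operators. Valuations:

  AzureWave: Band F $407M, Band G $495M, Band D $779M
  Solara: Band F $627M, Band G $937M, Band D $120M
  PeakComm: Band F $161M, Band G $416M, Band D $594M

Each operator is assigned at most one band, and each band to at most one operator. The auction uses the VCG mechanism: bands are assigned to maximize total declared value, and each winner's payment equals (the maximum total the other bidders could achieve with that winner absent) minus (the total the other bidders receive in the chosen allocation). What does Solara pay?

Efficient allocation: AzureWave→Band F ($407M), Solara→Band G ($937M), PeakComm→Band D ($594M); total welfare W = $1938M.
Solara receives Band G at value $937M, so the others get W − 937 = $1001M.
Without Solara: best allocation of the remaining 2 bidders over all 3 bands is AzureWave→Band D ($779M), PeakComm→Band G ($416M), total $1195M.
VCG payment = (others' best without Solara) − (others' welfare with Solara) = 1195 − 1001 = $194M.

Solara pays $194M.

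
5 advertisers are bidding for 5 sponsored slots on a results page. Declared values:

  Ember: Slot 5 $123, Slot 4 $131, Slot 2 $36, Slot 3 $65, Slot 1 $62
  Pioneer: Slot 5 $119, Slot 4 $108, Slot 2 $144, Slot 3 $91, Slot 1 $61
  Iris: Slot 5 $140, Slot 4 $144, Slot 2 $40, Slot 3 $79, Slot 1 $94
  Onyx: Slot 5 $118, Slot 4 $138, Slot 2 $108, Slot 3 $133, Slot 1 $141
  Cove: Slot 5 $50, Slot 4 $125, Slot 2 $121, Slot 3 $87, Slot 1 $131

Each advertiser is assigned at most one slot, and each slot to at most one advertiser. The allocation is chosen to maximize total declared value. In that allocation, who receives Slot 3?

Optimal: Ember→Slot 4 ($131), Pioneer→Slot 2 ($144), Iris→Slot 5 ($140), Onyx→Slot 3 ($133), Cove→Slot 1 ($131) — total 131+144+140+133+131 = $679.
Max-entry greedy (repeatedly take the single best remaining cell) gives $639, worse by 40.
Onyx's own top slot is Slot 1 ($141), but forcing Onyx→Slot 1 and reassigning the rest optimally gives only $643 — worse by 36.

Onyx receives Slot 3.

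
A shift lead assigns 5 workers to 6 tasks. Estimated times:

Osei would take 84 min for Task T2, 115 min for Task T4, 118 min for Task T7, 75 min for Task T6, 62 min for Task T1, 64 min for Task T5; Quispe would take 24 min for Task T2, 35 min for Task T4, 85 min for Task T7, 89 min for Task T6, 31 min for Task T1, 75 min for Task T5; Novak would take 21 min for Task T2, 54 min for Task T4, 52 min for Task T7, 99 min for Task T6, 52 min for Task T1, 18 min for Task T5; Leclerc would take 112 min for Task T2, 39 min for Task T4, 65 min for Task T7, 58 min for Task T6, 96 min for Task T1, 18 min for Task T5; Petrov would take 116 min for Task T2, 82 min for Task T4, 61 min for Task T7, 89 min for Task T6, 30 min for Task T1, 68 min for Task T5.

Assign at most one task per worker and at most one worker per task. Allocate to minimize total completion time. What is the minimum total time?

Min total: 179 min

Optimal: Osei→Task T6 (75 min), Quispe→Task T4 (35 min), Novak→Task T2 (21 min), Leclerc→Task T5 (18 min), Petrov→Task T1 (30 min) — total 75+35+21+18+30 = 179 min.
Column-greedy (each task in turn goes to its cheapest remaining worker) gives 237 min, worse by 58.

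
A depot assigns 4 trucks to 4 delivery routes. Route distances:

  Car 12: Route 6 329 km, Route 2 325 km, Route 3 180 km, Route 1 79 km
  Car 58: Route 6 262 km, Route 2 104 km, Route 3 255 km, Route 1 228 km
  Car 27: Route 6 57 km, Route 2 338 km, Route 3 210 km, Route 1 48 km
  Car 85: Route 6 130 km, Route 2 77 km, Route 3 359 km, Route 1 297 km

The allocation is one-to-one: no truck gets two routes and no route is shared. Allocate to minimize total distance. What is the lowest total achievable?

This is a one-to-one assignment (minimum-cost bipartite matching).
Optimal: Car 12→Route 3 (180 km), Car 58→Route 2 (104 km), Car 27→Route 1 (48 km), Car 85→Route 6 (130 km) — total 180+104+48+130 = 462 km.
Next-best assignment: Car 12→Route 1, Car 58→Route 3, Car 27→Route 6, Car 85→Route 2 = 468 km.
Swapping Car 12↔Car 58 (Car 12→Route 2 325 km, Car 58→Route 3 255 km) adds 296.
Checked against all permutations: 462 km is optimal.

Min total: 462 km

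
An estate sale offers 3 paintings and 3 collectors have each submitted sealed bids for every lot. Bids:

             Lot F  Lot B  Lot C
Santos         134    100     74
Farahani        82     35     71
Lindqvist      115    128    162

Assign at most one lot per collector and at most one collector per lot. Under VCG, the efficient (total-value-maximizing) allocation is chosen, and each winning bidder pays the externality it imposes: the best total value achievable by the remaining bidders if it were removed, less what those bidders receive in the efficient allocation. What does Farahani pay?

Efficient allocation: Santos→Lot B ($100), Farahani→Lot F ($82), Lindqvist→Lot C ($162); total welfare W = $344.
Farahani receives Lot F at value $82, so the others get W − 82 = $262.
Without Farahani: best allocation of the remaining 2 bidders over all 3 lots is Santos→Lot F ($134), Lindqvist→Lot C ($162), total $296.
VCG payment = (others' best without Farahani) − (others' welfare with Farahani) = 296 − 262 = $34.

Farahani pays $34.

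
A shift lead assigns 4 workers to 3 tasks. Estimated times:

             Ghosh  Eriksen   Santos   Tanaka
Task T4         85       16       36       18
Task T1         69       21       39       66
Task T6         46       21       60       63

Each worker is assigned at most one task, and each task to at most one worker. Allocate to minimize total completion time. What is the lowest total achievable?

Optimal: Tanaka→Task T4 (18 min), Santos→Task T1 (39 min), Eriksen→Task T6 (21 min) — total 18+39+21 = 78 min.
Min-entry greedy (repeatedly take the single cheapest remaining cell) gives 101 min, worse by 23.
Next-best assignment: Tanaka→Task T4, Eriksen→Task T1, Ghosh→Task T6 = 85 min.

Min total: 78 min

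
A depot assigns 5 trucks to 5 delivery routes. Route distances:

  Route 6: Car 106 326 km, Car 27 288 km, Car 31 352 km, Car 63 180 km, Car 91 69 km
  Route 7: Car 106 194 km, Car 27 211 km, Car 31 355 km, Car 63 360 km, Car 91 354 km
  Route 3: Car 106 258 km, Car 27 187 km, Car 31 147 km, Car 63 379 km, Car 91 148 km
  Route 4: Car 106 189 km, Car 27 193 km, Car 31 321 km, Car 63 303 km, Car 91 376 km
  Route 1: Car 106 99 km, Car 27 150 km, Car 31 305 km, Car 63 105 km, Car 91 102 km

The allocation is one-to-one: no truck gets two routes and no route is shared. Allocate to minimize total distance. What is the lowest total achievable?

Optimal: Car 106→Route 7 (194 km), Car 27→Route 4 (193 km), Car 31→Route 3 (147 km), Car 63→Route 1 (105 km), Car 91→Route 6 (69 km) — total 194+193+147+105+69 = 708 km.
Row-greedy (each truck in turn takes its cheapest remaining route) gives 1141 km, worse by 433.
Swapping Car 106↔Car 91 (Car 106→Route 6 326 km, Car 91→Route 7 354 km) adds 417.

Min total: 708 km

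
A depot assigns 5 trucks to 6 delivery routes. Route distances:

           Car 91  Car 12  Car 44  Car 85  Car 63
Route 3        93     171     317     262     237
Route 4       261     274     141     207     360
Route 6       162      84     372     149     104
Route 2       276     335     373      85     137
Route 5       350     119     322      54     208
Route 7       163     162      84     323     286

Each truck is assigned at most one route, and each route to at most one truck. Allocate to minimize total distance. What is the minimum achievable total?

This is the linear assignment problem.
Optimal: Car 91→Route 3 (93 km), Car 12→Route 6 (84 km), Car 44→Route 7 (84 km), Car 85→Route 5 (54 km), Car 63→Route 2 (137 km) — total 93+84+84+54+137 = 452 km.
Next-best assignment: Car 91→Route 3, Car 12→Route 5, Car 44→Route 7, Car 85→Route 2, Car 63→Route 6 = 485 km.
Checked against all permutations: 452 km is optimal.

Min total: 452 km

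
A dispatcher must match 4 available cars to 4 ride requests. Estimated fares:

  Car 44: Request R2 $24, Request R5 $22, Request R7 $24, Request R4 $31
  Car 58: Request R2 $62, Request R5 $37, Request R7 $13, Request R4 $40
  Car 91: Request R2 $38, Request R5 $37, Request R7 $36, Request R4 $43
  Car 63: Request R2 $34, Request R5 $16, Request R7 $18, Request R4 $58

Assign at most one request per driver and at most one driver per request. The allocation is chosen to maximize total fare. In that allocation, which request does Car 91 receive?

Car 91 receives Request R5.

This is the linear assignment problem.
Optimal: Car 44→Request R7 ($24), Car 58→Request R2 ($62), Car 91→Request R5 ($37), Car 63→Request R4 ($58) — total 24+62+37+58 = $181.
Row-greedy (each driver in turn takes its best remaining request) gives $148, worse by 33.
Next-best assignment: Car 44→Request R5, Car 58→Request R2, Car 91→Request R7, Car 63→Request R4 = $178.
Every other assignment is strictly worse.
Car 91's own top request is Request R4 ($43), but forcing Car 91→Request R4 and reassigning the rest optimally gives only $145 — worse by 36.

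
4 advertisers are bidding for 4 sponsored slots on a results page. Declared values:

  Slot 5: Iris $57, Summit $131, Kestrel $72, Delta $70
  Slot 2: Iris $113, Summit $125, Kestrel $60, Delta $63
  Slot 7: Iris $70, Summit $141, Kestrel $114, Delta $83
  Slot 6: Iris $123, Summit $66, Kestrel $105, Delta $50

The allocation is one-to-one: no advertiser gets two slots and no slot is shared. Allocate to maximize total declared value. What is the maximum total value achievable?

Optimal: Iris→Slot 2 ($113), Summit→Slot 5 ($131), Kestrel→Slot 6 ($105), Delta→Slot 7 ($83) — total 113+131+105+83 = $432.
Max-entry greedy (repeatedly take the single best remaining cell) gives $399, worse by 33.

Maximum total: $432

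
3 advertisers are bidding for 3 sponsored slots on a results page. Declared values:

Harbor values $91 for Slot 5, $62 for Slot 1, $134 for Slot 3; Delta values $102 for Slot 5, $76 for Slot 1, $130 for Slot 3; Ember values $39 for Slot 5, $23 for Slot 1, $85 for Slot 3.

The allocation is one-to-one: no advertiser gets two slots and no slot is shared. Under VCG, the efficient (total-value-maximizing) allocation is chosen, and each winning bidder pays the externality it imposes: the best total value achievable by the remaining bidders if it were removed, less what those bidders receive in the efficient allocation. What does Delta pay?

Efficient allocation: Harbor→Slot 3 ($134), Delta→Slot 5 ($102), Ember→Slot 1 ($23); total welfare W = $259.
Delta receives Slot 5 at value $102, so the others get W − 102 = $157.
Without Delta: best allocation of the remaining 2 bidders over all 3 slots is Harbor→Slot 5 ($91), Ember→Slot 3 ($85), total $176.
VCG payment = (others' best without Delta) − (others' welfare with Delta) = 176 − 157 = $19.

Delta pays $19.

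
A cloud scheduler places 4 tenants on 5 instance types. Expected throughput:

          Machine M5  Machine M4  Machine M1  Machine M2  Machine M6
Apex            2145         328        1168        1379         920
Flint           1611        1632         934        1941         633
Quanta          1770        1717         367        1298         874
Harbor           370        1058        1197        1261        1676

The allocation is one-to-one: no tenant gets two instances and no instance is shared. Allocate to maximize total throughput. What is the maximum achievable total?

Max total: 7479 ops/s

Optimal: Apex→Machine M5 (2145 ops/s), Flint→Machine M2 (1941 ops/s), Quanta→Machine M4 (1717 ops/s), Harbor→Machine M6 (1676 ops/s) — total 2145+1941+1717+1676 = 7479 ops/s.
Column-greedy (each instance in turn goes to its best remaining tenant) gives 7000 ops/s, worse by 479.
Next-best assignment: Apex→Machine M5, Flint→Machine M2, Quanta→Machine M4, Harbor→Machine M1 = 7000 ops/s.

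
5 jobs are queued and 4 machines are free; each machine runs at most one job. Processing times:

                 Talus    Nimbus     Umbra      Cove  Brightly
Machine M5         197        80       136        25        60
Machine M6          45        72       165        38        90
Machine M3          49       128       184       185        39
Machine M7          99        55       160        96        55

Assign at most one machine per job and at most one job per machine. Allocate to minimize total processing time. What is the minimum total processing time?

Min total: 164 min

Treat this as an assignment problem: match each job to one machine.
Optimal: Cove→Machine M5 (25 min), Talus→Machine M6 (45 min), Brightly→Machine M3 (39 min), Nimbus→Machine M7 (55 min) — total 25+45+39+55 = 164 min.
Row-greedy (each job in turn takes its cheapest remaining machine) gives 421 min, worse by 257.
Next-best assignment: Cove→Machine M5, Nimbus→Machine M6, Talus→Machine M3, Brightly→Machine M7 = 201 min.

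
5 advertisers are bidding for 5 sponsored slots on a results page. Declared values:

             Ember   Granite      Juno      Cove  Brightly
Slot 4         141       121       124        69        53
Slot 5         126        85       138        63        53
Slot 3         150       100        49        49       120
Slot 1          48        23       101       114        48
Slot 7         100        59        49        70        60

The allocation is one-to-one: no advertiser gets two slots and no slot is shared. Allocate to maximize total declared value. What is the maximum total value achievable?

This is the linear assignment problem.
Optimal: Ember→Slot 7 ($100), Granite→Slot 4 ($121), Juno→Slot 5 ($138), Cove→Slot 1 ($114), Brightly→Slot 3 ($120) — total 100+121+138+114+120 = $593.
Column-greedy (each slot in turn goes to its best remaining advertiser) gives $572, worse by 21.
Next-best assignment: Ember→Slot 3, Granite→Slot 4, Juno→Slot 5, Cove→Slot 1, Brightly→Slot 7 = $583.

Maximum total: $593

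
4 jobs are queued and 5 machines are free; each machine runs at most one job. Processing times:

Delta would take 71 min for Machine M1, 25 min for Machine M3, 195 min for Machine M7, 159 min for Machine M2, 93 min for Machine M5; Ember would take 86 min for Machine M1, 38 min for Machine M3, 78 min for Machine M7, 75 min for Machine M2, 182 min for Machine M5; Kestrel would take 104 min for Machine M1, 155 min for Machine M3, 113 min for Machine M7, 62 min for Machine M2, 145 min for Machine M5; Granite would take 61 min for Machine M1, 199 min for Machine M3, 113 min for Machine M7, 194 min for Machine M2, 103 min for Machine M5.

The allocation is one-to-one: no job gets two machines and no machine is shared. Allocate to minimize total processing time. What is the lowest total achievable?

Minimum total: 226 min

Optimal: Delta→Machine M3 (25 min), Ember→Machine M7 (78 min), Kestrel→Machine M2 (62 min), Granite→Machine M1 (61 min) — total 25+78+62+61 = 226 min.
Row-greedy (each job in turn takes its cheapest remaining machine) gives 307 min, worse by 81.
No other one-to-one assignment undercuts 226 min.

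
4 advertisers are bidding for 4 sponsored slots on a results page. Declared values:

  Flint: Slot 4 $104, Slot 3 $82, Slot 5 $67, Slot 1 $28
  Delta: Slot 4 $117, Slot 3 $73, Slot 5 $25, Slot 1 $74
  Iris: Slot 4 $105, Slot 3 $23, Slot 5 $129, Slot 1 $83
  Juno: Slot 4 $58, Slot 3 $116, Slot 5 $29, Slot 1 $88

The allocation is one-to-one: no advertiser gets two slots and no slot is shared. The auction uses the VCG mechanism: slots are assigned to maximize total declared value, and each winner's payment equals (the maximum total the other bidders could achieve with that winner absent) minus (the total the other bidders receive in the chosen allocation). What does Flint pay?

Efficient allocation: Flint→Slot 4 ($104), Delta→Slot 1 ($74), Iris→Slot 5 ($129), Juno→Slot 3 ($116); total welfare W = $423.
Flint receives Slot 4 at value $104, so the others get W − 104 = $319.
Without Flint: best allocation of the remaining 3 bidders over all 4 slots is Delta→Slot 4 ($117), Iris→Slot 5 ($129), Juno→Slot 3 ($116), total $362.
VCG payment = (others' best without Flint) − (others' welfare with Flint) = 362 − 319 = $43.

Flint pays $43.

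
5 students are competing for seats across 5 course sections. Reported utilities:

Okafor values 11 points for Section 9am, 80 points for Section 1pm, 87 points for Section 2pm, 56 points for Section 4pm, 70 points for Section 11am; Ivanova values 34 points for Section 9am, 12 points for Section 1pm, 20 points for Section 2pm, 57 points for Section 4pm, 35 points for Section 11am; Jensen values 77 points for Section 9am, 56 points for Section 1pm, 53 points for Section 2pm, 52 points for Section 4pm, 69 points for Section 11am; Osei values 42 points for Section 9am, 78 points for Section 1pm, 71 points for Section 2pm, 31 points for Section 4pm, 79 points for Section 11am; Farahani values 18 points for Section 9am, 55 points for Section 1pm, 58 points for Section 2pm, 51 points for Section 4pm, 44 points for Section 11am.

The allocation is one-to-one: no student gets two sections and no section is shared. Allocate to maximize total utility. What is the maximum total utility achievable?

Max total: 355 points

Optimal: Okafor→Section 2pm (87 points), Ivanova→Section 4pm (57 points), Jensen→Section 9am (77 points), Osei→Section 11am (79 points), Farahani→Section 1pm (55 points) — total 87+57+77+79+55 = 355 points.
No other one-to-one assignment exceeds 355 points.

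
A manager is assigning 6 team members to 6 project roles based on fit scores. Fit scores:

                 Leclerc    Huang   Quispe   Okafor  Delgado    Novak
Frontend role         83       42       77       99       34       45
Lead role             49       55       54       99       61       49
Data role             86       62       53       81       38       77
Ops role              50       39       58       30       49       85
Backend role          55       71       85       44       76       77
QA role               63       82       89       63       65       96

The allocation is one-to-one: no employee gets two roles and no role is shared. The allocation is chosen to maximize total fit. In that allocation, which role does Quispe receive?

Quispe receives Frontend role.

This is a one-to-one assignment (maximum-weight bipartite matching).
Optimal: Leclerc→Data role (86 pts), Huang→QA role (82 pts), Quispe→Frontend role (77 pts), Okafor→Lead role (99 pts), Delgado→Backend role (76 pts), Novak→Ops role (85 pts) — total 86+82+77+99+76+85 = 505 pts.
Next-best assignment: Leclerc→Data role, Huang→QA role, Quispe→Backend role, Okafor→Frontend role, Delgado→Lead role, Novak→Ops role = 498 pts.
Checked against all permutations: 505 pts is optimal.
Quispe's own top role is QA role (89 pts), but forcing Quispe→QA role and reassigning the rest optimally gives only 494 pts — worse by 11.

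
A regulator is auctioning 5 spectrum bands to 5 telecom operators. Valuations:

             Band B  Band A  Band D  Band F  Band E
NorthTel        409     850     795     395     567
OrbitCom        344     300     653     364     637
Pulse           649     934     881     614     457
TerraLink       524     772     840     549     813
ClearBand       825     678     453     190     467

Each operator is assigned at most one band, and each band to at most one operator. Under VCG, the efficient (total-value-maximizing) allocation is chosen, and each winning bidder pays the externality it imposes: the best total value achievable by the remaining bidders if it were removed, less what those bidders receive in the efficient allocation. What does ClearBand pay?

ClearBand pays $35M.

Efficient allocation: NorthTel→Band A ($850M), OrbitCom→Band E ($637M), Pulse→Band F ($614M), TerraLink→Band D ($840M), ClearBand→Band B ($825M); total welfare W = $3766M.
ClearBand receives Band B at value $825M, so the others get W − 825 = $2941M.
Without ClearBand: best allocation of the remaining 4 bidders over all 5 bands is NorthTel→Band A ($850M), OrbitCom→Band E ($637M), Pulse→Band B ($649M), TerraLink→Band D ($840M), total $2976M.
VCG payment = (others' best without ClearBand) − (others' welfare with ClearBand) = 2976 − 2941 = $35M.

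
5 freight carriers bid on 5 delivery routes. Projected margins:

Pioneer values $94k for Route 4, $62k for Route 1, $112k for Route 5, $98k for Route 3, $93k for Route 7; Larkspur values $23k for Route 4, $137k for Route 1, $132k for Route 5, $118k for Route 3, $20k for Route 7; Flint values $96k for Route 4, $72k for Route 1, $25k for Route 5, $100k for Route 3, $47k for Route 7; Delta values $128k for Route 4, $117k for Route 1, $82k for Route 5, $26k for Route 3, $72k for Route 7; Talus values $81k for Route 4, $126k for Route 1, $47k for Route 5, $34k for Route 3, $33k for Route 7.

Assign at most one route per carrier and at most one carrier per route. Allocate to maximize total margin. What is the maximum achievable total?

Max total: $579k

Optimal: Pioneer→Route 7 ($93k), Larkspur→Route 5 ($132k), Flint→Route 3 ($100k), Delta→Route 4 ($128k), Talus→Route 1 ($126k) — total 93+132+100+128+126 = $579k.
Checked against all permutations: $579k is optimal.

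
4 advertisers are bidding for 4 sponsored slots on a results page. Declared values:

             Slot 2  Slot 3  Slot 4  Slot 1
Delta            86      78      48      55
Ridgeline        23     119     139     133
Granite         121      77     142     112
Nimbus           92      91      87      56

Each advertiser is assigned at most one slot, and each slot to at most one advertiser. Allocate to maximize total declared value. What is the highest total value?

Max total: $452

Optimal: Delta→Slot 2 ($86), Ridgeline→Slot 1 ($133), Granite→Slot 4 ($142), Nimbus→Slot 3 ($91) — total 86+133+142+91 = $452.
Max-entry greedy (repeatedly take the single best remaining cell) gives $445, worse by 7.
Next-best assignment: Delta→Slot 3, Ridgeline→Slot 1, Granite→Slot 4, Nimbus→Slot 2 = $445.
Swapping Delta↔Ridgeline (Delta→Slot 1 $55, Ridgeline→Slot 2 $23) loses 141.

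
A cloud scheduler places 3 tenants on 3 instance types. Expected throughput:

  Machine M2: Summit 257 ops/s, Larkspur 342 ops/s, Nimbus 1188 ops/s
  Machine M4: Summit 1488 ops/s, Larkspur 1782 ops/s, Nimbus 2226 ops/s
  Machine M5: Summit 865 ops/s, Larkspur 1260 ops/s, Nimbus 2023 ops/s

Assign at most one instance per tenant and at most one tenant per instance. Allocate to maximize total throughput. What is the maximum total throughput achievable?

Optimal: Summit→Machine M2 (257 ops/s), Larkspur→Machine M4 (1782 ops/s), Nimbus→Machine M5 (2023 ops/s) — total 257+1782+2023 = 4062 ops/s.
Max-entry greedy (repeatedly take the single best remaining cell) gives 3743 ops/s, worse by 319.
Swapping Summit↔Nimbus (Summit→Machine M5 865 ops/s, Nimbus→Machine M2 1188 ops/s) loses 227.

Maximum total: 4062 ops/s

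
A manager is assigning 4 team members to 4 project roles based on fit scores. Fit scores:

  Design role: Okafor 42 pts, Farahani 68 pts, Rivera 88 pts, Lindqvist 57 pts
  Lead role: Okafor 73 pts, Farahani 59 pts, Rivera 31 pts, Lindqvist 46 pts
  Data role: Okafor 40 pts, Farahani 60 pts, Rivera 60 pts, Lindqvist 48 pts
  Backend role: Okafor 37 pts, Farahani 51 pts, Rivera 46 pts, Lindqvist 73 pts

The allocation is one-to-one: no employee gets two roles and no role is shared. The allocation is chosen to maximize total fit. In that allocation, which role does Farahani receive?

Optimal: Okafor→Lead role (73 pts), Farahani→Data role (60 pts), Rivera→Design role (88 pts), Lindqvist→Backend role (73 pts) — total 73+60+88+73 = 294 pts.
Checked against all permutations: 294 pts is optimal.
Farahani's own top role is Design role (68 pts), but forcing Farahani→Design role and reassigning the rest optimally gives only 274 pts — worse by 20.

Farahani receives Data role.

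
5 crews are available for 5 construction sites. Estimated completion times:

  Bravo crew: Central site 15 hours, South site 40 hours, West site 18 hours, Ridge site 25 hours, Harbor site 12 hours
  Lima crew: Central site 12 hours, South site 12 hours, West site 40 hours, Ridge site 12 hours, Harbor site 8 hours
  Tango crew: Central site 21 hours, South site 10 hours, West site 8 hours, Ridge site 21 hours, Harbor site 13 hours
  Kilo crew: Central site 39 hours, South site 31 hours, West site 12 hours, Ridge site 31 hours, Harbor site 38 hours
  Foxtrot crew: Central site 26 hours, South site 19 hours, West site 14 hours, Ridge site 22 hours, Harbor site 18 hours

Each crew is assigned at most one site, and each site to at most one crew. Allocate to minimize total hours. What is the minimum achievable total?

This is a one-to-one assignment (minimum-cost bipartite matching).
Optimal: Bravo crew→Central site (15 hours), Lima crew→Ridge site (12 hours), Tango crew→South site (10 hours), Kilo crew→West site (12 hours), Foxtrot crew→Harbor site (18 hours) — total 15+12+10+12+18 = 67 hours.
Min-entry greedy (repeatedly take the single cheapest remaining cell) gives 81 hours, worse by 14.

Minimum total: 67 hours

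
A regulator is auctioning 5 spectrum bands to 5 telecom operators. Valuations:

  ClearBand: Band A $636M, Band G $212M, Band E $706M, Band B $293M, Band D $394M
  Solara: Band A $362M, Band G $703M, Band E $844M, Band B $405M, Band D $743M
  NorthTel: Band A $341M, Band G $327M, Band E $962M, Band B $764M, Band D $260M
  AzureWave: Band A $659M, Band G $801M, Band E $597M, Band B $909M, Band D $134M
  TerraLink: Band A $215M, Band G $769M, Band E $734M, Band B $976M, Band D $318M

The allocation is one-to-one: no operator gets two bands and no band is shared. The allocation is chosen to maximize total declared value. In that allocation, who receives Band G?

AzureWave receives Band G.

Optimal: ClearBand→Band A ($636M), Solara→Band D ($743M), NorthTel→Band E ($962M), AzureWave→Band G ($801M), TerraLink→Band B ($976M) — total 636+743+962+801+976 = $4118M.
Column-greedy (each band in turn goes to its best remaining operator) gives $3189M, worse by 929.
Swapping TerraLink↔Solara (TerraLink→Band D $318M, Solara→Band B $405M) loses 996.
AzureWave's own top band is Band B ($909M), but forcing AzureWave→Band B and reassigning the rest optimally gives only $4019M — worse by 99.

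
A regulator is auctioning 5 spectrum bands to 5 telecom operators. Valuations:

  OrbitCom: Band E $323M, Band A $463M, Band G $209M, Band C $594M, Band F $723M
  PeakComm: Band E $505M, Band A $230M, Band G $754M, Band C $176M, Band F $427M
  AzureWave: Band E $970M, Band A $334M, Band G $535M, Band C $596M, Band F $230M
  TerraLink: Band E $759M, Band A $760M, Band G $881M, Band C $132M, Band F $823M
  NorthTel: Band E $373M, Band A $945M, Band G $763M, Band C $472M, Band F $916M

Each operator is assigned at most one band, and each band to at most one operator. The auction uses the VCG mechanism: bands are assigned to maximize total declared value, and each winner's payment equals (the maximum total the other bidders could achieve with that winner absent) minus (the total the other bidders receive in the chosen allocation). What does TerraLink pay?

Efficient allocation: OrbitCom→Band C ($594M), PeakComm→Band G ($754M), AzureWave→Band E ($970M), TerraLink→Band F ($823M), NorthTel→Band A ($945M); total welfare W = $4086M.
TerraLink receives Band F at value $823M, so the others get W − 823 = $3263M.
Without TerraLink: best allocation of the remaining 4 bidders over all 5 bands is OrbitCom→Band F ($723M), PeakComm→Band G ($754M), AzureWave→Band E ($970M), NorthTel→Band A ($945M), total $3392M.
VCG payment = (others' best without TerraLink) − (others' welfare with TerraLink) = 3392 − 3263 = $129M.

TerraLink pays $129M.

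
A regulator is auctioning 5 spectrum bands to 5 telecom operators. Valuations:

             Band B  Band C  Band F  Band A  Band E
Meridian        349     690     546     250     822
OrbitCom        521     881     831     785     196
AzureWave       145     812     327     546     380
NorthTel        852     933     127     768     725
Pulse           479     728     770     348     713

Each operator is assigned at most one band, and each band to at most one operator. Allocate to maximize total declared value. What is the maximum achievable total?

Maximum total: $4041M

Optimal: Meridian→Band E ($822M), OrbitCom→Band A ($785M), AzureWave→Band C ($812M), NorthTel→Band B ($852M), Pulse→Band F ($770M) — total 822+785+812+852+770 = $4041M.
Column-greedy (each band in turn goes to its best remaining operator) gives $3871M, worse by 170.
Next-best assignment: Meridian→Band E, OrbitCom→Band C, AzureWave→Band A, NorthTel→Band B, Pulse→Band F = $3871M.
Swapping OrbitCom↔Meridian (OrbitCom→Band E $196M, Meridian→Band A $250M) loses 1161.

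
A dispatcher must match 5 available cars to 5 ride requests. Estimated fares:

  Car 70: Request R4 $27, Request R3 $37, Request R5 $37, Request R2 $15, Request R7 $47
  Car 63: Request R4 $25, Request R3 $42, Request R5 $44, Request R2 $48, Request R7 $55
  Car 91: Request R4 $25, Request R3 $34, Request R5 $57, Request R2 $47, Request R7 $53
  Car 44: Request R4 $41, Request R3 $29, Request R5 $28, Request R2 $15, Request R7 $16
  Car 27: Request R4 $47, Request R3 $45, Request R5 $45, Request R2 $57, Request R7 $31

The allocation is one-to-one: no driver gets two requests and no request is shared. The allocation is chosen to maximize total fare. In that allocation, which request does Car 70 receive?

This is the linear assignment problem.
Optimal: Car 70→Request R3 ($37), Car 63→Request R7 ($55), Car 91→Request R5 ($57), Car 44→Request R4 ($41), Car 27→Request R2 ($57) — total 37+55+57+41+57 = $247.
Column-greedy (each request in turn goes to its best remaining driver) gives $177, worse by 70.
Car 70's own top request is Request R7 ($47), but forcing Car 70→Request R7 and reassigning the rest optimally gives only $244 — worse by 3.

Car 70 receives Request R3.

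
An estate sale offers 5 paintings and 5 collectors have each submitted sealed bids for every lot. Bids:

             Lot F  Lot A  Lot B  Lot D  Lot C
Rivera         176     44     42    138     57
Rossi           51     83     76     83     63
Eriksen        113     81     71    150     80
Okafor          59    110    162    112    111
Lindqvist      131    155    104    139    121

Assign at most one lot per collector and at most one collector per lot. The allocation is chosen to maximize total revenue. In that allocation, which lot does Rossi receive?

Rossi receives Lot C.

Optimal: Rivera→Lot F ($176), Rossi→Lot C ($63), Eriksen→Lot D ($150), Okafor→Lot B ($162), Lindqvist→Lot A ($155) — total 176+63+150+162+155 = $706.
Row-greedy (each collector in turn takes its best remaining lot) gives $692, worse by 14.
Next-best assignment: Rivera→Lot F, Rossi→Lot A, Eriksen→Lot D, Okafor→Lot B, Lindqvist→Lot C = $692.
Rossi's own top lot is Lot A ($83), but forcing Rossi→Lot A and reassigning the rest optimally gives only $692 — worse by 14.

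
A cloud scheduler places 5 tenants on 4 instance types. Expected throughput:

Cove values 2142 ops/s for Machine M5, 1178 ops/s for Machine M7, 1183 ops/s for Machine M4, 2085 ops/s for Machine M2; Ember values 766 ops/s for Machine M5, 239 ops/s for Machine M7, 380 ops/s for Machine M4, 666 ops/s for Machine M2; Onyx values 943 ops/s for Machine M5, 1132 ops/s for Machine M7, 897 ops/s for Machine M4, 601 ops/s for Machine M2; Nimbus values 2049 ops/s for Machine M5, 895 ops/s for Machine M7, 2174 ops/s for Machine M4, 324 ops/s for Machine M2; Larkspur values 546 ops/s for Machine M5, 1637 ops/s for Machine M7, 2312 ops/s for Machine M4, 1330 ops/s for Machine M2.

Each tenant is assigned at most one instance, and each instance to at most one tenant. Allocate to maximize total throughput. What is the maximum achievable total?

This is a one-to-one assignment (maximum-weight bipartite matching).
Optimal: Nimbus→Machine M5 (2049 ops/s), Onyx→Machine M7 (1132 ops/s), Larkspur→Machine M4 (2312 ops/s), Cove→Machine M2 (2085 ops/s) — total 2049+1132+2312+2085 = 7578 ops/s.
Column-greedy (each instance in turn goes to its best remaining tenant) gives 6619 ops/s, worse by 959.
No other one-to-one assignment exceeds 7578 ops/s.

Maximum total: 7578 ops/s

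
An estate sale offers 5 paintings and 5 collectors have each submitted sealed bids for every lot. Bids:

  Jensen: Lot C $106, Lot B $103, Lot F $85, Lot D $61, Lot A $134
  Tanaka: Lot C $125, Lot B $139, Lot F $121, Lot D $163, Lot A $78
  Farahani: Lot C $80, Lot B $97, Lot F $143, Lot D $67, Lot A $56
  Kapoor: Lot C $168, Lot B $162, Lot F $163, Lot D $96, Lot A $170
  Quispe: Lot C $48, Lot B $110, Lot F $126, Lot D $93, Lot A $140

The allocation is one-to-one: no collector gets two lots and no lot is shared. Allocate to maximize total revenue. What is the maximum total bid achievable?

Max total: $718

This is a one-to-one assignment (maximum-weight bipartite matching).
Optimal: Jensen→Lot A ($134), Tanaka→Lot D ($163), Farahani→Lot F ($143), Kapoor→Lot C ($168), Quispe→Lot B ($110) — total 134+163+143+168+110 = $718.
Column-greedy (each lot in turn goes to its best remaining collector) gives $677, worse by 41.
Swapping Tanaka↔Jensen (Tanaka→Lot A $78, Jensen→Lot D $61) loses 158.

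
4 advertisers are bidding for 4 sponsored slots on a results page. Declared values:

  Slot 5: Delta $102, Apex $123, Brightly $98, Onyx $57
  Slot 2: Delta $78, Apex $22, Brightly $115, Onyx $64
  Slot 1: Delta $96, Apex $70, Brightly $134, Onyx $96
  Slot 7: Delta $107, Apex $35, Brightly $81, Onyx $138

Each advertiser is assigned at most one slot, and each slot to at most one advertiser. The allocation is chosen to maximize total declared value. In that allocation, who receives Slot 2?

Optimal: Delta→Slot 2 ($78), Apex→Slot 5 ($123), Brightly→Slot 1 ($134), Onyx→Slot 7 ($138) — total 78+123+134+138 = $473.
Row-greedy (each advertiser in turn takes its best remaining slot) gives $428, worse by 45.
No other one-to-one assignment exceeds $473.
Delta's own top slot is Slot 7 ($107), but forcing Delta→Slot 7 and reassigning the rest optimally gives only $441 — worse by 32.

Delta receives Slot 2.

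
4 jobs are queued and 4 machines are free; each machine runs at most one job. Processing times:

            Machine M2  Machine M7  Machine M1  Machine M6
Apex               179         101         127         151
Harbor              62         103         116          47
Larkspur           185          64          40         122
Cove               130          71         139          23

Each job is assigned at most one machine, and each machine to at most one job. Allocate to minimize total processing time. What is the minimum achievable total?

Minimum total: 226 min

Optimal: Apex→Machine M7 (101 min), Harbor→Machine M2 (62 min), Larkspur→Machine M1 (40 min), Cove→Machine M6 (23 min) — total 101+62+40+23 = 226 min.
Row-greedy (each job in turn takes its cheapest remaining machine) gives 318 min, worse by 92.
Swapping Harbor↔Cove (Harbor→Machine M6 47 min, Cove→Machine M2 130 min) adds 92.
Checked against all permutations: 226 min is optimal.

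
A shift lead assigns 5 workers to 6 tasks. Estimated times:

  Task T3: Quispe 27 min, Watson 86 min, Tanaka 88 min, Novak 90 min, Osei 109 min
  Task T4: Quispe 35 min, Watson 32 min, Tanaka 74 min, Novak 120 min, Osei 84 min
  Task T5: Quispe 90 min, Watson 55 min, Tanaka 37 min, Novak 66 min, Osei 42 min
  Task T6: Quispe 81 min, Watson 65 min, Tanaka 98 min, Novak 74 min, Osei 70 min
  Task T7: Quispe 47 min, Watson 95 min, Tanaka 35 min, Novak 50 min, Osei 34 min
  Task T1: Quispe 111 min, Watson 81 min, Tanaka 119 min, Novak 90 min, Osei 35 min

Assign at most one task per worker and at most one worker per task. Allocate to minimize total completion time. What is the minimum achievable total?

Min total: 181 min

Optimal: Quispe→Task T3 (27 min), Watson→Task T4 (32 min), Tanaka→Task T5 (37 min), Novak→Task T7 (50 min), Osei→Task T1 (35 min) — total 27+32+37+50+35 = 181 min.
Min-entry greedy (repeatedly take the single cheapest remaining cell) gives 204 min, worse by 23.
Swapping Osei↔Novak (Osei→Task T7 34 min, Novak→Task T1 90 min) adds 39.
Every other assignment is strictly worse.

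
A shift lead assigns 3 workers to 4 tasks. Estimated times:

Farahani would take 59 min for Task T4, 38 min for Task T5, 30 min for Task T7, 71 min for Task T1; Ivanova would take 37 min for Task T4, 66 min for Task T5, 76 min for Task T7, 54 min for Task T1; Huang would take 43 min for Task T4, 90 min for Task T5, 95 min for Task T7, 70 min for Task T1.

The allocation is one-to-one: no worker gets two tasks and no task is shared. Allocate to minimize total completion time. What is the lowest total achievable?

Minimum total: 127 min

Optimal: Farahani→Task T7 (30 min), Ivanova→Task T1 (54 min), Huang→Task T4 (43 min) — total 30+54+43 = 127 min.
Row-greedy (each worker in turn takes its cheapest remaining task) gives 137 min, worse by 10.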